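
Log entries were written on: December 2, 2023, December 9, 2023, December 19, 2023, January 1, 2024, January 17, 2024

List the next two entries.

Intervals are 7, 10, 13, 16 days — an arithmetic progression with common difference 3.
Next gap: 19 days. January 17, 2024 + 19 days = February 5, 2024.
Next gap: 22 days. February 5, 2024 + 22 days = February 27, 2024.

February 5, 2024; February 27, 2024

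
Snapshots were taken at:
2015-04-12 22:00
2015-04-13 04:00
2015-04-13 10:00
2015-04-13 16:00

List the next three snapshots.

Gaps: 6, 6, 6 hours — each event is 6 hours after the previous one.
2015-04-13 16:00 + 6 h = 2015-04-13 22:00.
2015-04-13 22:00 + 6 h = 2015-04-14 04:00.
2015-04-14 04:00 + 6 h = 2015-04-14 10:00.

2015-04-13 22:00, 2015-04-14 04:00, 2015-04-14 10:00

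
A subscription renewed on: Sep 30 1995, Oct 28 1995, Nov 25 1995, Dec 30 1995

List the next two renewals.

These are Saturdays with 28, 28, 35-day gaps.
Each is the final Saturday of its month — Sep 30 1995 is past the 28th, so '4th Saturday' doesn't fit.
Last Saturday of January 1996: Jan 27 1996.
Last Saturday of February 1996: Feb 24 1996.

Jan 27 1996, Feb 24 1996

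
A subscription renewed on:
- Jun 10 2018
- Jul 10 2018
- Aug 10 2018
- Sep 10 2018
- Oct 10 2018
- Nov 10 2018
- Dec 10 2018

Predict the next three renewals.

Gaps: 30, 31, 31, 30, 31, 30 days — not constant. Every event is on the 10th of the month.
Pattern: the 10th of each month.
Next: January 2019 → Jan 10 2019.
Next: February 2019 → Feb 10 2019.
Next: March 2019 → Mar 10 2019.

Jan 10 2019, Feb 10 2019, Mar 10 2019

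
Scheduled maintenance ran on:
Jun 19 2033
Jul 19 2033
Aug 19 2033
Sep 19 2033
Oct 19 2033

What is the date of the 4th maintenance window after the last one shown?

The day-of-month is always 19 (30, 31, 31, 30 days between events).
So this recurs on the 19th of each month.
Next: November 2033 → Nov 19 2033.
Next: December 2033 → Dec 19 2033.
January 2034: Jan 19 2034.
February 2034: Feb 19 2034.

Feb 19 2034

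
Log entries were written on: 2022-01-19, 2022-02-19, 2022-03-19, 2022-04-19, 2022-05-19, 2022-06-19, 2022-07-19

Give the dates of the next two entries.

Each date is the 19th; the gaps (31, 28, 31, 30, 31, 30) track the month lengths.
The rule is the 19th of each month.
August 2022: 2022-08-19.
September 2022: 2022-09-19.

2022-08-19, 2022-09-19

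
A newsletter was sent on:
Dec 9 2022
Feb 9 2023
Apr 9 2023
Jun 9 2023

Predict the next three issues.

Gaps: 62, 59, 61 days — not constant. Every event is on the 9th of the month.
Pattern: the 9th of every 2 months.
Next: August 2023 → Aug 9 2023.
Next: October 2023 → Oct 9 2023.
December 2023: Dec 9 2023.

Aug 9 2023, Oct 9 2023, Dec 9 2023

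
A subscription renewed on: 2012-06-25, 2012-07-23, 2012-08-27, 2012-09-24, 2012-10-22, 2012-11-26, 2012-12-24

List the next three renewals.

2013-01-28, 2013-02-25, 2013-03-25

These are Mondays at 28- or 35-day spacing (28, 35, 28, 28, 35, 28).
The pattern: 4th Monday of the month.
4th Monday of January 2013: 2013-01-28.
February 2013 — 4th Monday is 2013-02-25.
4th Monday of March 2013: 2013-03-25.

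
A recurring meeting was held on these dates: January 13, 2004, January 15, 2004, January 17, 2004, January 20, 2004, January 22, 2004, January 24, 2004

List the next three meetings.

Gaps: 2, 2, 3, 2, 2 days — not constant, but cyclic with period 3.
The events fall on every Tuesday, Thursday and Saturday.
Next Tuesday: January 27, 2004.
Next Thursday: January 29, 2004.
Next Saturday: January 31, 2004.

January 27, 2004; January 29, 2004; January 31, 2004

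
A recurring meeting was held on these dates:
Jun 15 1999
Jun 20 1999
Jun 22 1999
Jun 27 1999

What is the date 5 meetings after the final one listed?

Jul 13 1999

Every event lands on a Tuesday or Sunday (gaps cycle 5, 2, 5).
So the schedule is: every Tuesday and Sunday.
Next Tuesday: Jun 29 1999.
The following Sunday is Jul 4 1999.
The following Tuesday is Jul 6 1999.
The following Sunday is Jul 11 1999.
The following Tuesday is Jul 13 1999.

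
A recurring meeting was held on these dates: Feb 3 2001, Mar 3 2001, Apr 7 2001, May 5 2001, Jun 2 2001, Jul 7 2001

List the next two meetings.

These are Saturdays at 28- or 35-day spacing (28, 35, 28, 28, 35).
The pattern: 1st Saturday of the month.
1st Saturday of August 2001: Aug 4 2001.
September 2001 — 1st Saturday is Sep 1 2001.

Aug 4 2001, Sep 1 2001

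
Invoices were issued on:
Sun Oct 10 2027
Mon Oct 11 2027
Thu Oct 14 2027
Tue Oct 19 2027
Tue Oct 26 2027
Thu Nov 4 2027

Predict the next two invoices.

Intervals are 1, 3, 5, 7, 9 days — an arithmetic progression with common difference 2.
Next gap: 11 days. Thu Nov 4 2027 + 11 days = Mon Nov 15 2027.
Next gap: 13 days. Mon Nov 15 2027 + 13 days = Sun Nov 28 2027.

Mon Nov 15 2027, Sun Nov 28 2027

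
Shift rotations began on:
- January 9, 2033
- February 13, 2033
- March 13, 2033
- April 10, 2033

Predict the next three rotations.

Gaps: 35, 28, 28 days — a mix of 28 and 35. Every date is a Sunday.
Each is the 2nd Sunday of its month.
May 2033 — 2nd Sunday is May 8, 2033.
2nd Sunday of June 2033: June 12, 2033.
2nd Sunday of July 2033: July 10, 2033.

May 8, 2033; June 12, 2033; July 10, 2033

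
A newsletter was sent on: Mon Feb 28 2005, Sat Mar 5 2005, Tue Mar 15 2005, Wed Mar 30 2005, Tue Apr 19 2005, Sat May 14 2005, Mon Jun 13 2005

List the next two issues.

The spacing grows by 5 each time: 5, 10, 15, 20, 25, 30 days.
Next gap: 35 days. Mon Jun 13 2005 + 35 days = Mon Jul 18 2005.
Next gap: 40 days. Mon Jul 18 2005 + 40 days = Sat Aug 27 2005.

Mon Jul 18 2005, Sat Aug 27 2005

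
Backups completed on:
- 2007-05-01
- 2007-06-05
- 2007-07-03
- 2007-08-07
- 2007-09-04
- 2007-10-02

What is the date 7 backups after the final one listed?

2008-05-06

Gaps: 35, 28, 35, 28, 28 days — a mix of 28 and 35. Every date is a Tuesday.
Each is the 1st Tuesday of its month.
November 2007 — 1st Tuesday is 2007-11-06.
1st Tuesday of December 2007: 2007-12-04.
1st Tuesday of January 2008: 2008-01-01.
February 2008 — 1st Tuesday is 2008-02-05.
March 2008 — 1st Tuesday is 2008-03-04.
1st Tuesday of April 2008: 2008-04-01.
1st Tuesday of May 2008: 2008-05-06.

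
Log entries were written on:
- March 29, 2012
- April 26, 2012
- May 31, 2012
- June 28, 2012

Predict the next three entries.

July 26, 2012; August 30, 2012; September 27, 2012

These are Thursdays with 28, 35, 28-day gaps.
Each is the final Thursday of its month — March 29, 2012 is past the 28th, so '4th Thursday' doesn't fit.
Last Thursday of July 2012: July 26, 2012.
August 2012 ends with Thursday August 30, 2012.
September 2012 ends with Thursday September 27, 2012.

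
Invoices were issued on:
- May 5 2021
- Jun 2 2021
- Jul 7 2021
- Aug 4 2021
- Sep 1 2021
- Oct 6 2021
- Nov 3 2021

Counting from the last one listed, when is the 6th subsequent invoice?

May 4 2022

These are Wednesdays at 28- or 35-day spacing (28, 35, 28, 28, 35, 28).
The pattern: 1st Wednesday of the month.
1st Wednesday of December 2021: Dec 1 2021.
January 2022 — 1st Wednesday is Jan 5 2022.
February 2022 — 1st Wednesday is Feb 2 2022.
March 2022 — 1st Wednesday is Mar 2 2022.
1st Wednesday of April 2022: Apr 6 2022.
1st Wednesday of May 2022: May 4 2022.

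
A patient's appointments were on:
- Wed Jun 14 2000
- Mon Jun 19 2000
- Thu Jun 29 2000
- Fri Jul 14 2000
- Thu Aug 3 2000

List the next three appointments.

Gaps: 5, 10, 15, 20 days — each gap is 5 larger than the previous one.
Next gap: 25 days. Thu Aug 3 2000 + 25 days = Mon Aug 28 2000.
Next gap: 30 days. Mon Aug 28 2000 + 30 days = Wed Sep 27 2000.
Next gap: 35 days. Wed Sep 27 2000 + 35 days = Wed Nov 1 2000.

Mon Aug 28 2000, Wed Sep 27 2000, Wed Nov 1 2000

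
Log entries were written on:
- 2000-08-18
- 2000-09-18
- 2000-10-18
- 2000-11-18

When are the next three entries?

The day-of-month is always 18 (31, 30, 31 days between events).
So this recurs on the 18th of each month.
Next: December 2000 → 2000-12-18.
January 2001: 2001-01-18.
February 2001: 2001-02-18.

2000-12-18, 2001-01-18, 2001-02-18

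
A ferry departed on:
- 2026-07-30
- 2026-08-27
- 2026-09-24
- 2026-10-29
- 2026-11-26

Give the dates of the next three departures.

2026-12-31, 2027-01-28, 2027-02-25

All Thursdays; the gaps (28, 28, 35, 28) vary with month length.
This is the last Thursday of each month.
Last Thursday of December 2026: 2026-12-31.
January 2027 ends with Thursday 2027-01-28.
February 2027 ends with Thursday 2027-02-25.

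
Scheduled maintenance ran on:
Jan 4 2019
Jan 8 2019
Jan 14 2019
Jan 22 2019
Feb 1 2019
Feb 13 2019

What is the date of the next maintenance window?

Feb 27 2019

The spacing grows by 2 each time: 4, 6, 8, 10, 12 days.
Next gap: 14 days. Feb 13 2019 + 14 days = Feb 27 2019.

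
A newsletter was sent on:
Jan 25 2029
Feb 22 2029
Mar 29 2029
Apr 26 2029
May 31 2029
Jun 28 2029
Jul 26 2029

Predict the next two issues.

These are Thursdays with 28, 35, 28, 35, 28, 28-day gaps.
Each is the final Thursday of its month — Mar 29 2029 is past the 28th, so '4th Thursday' doesn't fit.
Last Thursday of August 2029: Aug 30 2029.
September 2029 ends with Thursday Sep 27 2029.

Aug 30 2029, Sep 27 2029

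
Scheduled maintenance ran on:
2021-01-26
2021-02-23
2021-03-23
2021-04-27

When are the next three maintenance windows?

Gaps: 28, 28, 35 days — a mix of 28 and 35. Every date is a Tuesday.
Each is the 4th Tuesday of its month.
May 2021 — 4th Tuesday is 2021-05-25.
4th Tuesday of June 2021: 2021-06-22.
4th Tuesday of July 2021: 2021-07-27.

2021-05-25, 2021-06-22, 2021-07-27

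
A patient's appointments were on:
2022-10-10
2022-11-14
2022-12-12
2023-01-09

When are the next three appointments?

All dates are Mondays, 35, 28, 28 days apart.
Specifically, the 2nd Monday of each month.
February 2023 — 2nd Monday is 2023-02-13.
March 2023 — 2nd Monday is 2023-03-13.
April 2023 — 2nd Monday is 2023-04-10.

2023-02-13, 2023-03-13, 2023-04-10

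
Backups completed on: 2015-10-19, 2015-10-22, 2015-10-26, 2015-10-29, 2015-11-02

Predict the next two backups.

2015-11-05, 2015-11-09

The gap pattern 3, 4, 3, 4 repeats every 2 events.
These are the Mondays and Thursdays of each week.
The following Thursday is 2015-11-05.
Next Monday: 2015-11-09.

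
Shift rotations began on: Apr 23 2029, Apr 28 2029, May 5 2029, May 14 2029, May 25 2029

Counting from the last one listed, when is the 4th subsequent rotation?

Jul 28 2029

Intervals are 5, 7, 9, 11 days — an arithmetic progression with common difference 2.
Next gap: 13 days. May 25 2029 + 13 days = Jun 7 2029.
Next gap: 15 days. Jun 7 2029 + 15 days = Jun 22 2029.
Next gap: 17 days. Jun 22 2029 + 17 days = Jul 9 2029.
Next gap: 19 days. Jul 9 2029 + 19 days = Jul 28 2029.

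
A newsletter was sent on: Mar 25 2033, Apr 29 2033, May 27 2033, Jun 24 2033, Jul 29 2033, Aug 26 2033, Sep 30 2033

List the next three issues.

Oct 28 2033, Nov 25 2033, Dec 30 2033

Every date is a Friday; gaps 35, 28, 28, 35, 28, 35 days.
Each is the last Friday of its month (at least one falls on the 29th or later, ruling out '4th Friday').
Last Friday of October 2033: Oct 28 2033.
November 2033 ends with Friday Nov 25 2033.
Last Friday of December 2033: Dec 30 2033.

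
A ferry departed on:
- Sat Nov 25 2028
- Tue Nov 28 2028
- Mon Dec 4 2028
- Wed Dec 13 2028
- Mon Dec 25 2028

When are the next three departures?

Intervals are 3, 6, 9, 12 days — an arithmetic progression with common difference 3.
Next gap: 15 days. Mon Dec 25 2028 + 15 days = Tue Jan 9 2029.
Next gap: 18 days. Tue Jan 9 2029 + 18 days = Sat Jan 27 2029.
Next gap: 21 days. Sat Jan 27 2029 + 21 days = Sat Feb 17 2029.

Tue Jan 9 2029, Sat Jan 27 2029, Sat Feb 17 2029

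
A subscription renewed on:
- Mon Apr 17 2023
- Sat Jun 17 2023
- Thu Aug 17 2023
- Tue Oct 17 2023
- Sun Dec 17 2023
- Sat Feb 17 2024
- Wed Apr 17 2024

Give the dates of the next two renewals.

The day-of-month is always 17 (61, 61, 61, 61, 62, 60 days between events).
So this recurs on the 17th of every 2 months.
Next: June 2024 → Mon Jun 17 2024.
Next: August 2024 → Sat Aug 17 2024.

Mon Jun 17 2024, Sat Aug 17 2024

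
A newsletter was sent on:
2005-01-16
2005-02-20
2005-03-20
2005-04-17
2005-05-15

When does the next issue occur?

These are Sundays at 28- or 35-day spacing (35, 28, 28, 28).
The pattern: 3rd Sunday of the month.
3rd Sunday of June 2005: 2005-06-19.

2005-06-19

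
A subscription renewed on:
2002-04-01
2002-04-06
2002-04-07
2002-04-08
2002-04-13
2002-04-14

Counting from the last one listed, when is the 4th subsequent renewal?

Every event lands on a Monday or Saturday or Sunday (gaps cycle 5, 1, 1, 5, 1).
So the schedule is: every Monday, Saturday and Sunday.
The following Monday is 2002-04-15.
The following Saturday is 2002-04-20.
Next Sunday: 2002-04-21.
Next Monday: 2002-04-22.

2002-04-22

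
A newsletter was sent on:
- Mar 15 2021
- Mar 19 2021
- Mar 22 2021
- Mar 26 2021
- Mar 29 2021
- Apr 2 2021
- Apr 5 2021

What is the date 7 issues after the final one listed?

Apr 30 2021

The gap pattern 4, 3, 4, 3, 4, 3 repeats every 2 events.
These are the Mondays and Fridays of each week.
The following Friday is Apr 9 2021.
The following Monday is Apr 12 2021.
The following Friday is Apr 16 2021.
The following Monday is Apr 19 2021.
Next Friday: Apr 23 2021.
The following Monday is Apr 26 2021.
The following Friday is Apr 30 2021.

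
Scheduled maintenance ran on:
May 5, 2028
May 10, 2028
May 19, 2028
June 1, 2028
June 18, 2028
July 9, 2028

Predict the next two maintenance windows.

Intervals are 5, 9, 13, 17, 21 days — an arithmetic progression with common difference 4.
Next gap: 25 days. July 9, 2028 + 25 days = August 3, 2028.
Next gap: 29 days. August 3, 2028 + 29 days = September 1, 2028.

August 3, 2028; September 1, 2028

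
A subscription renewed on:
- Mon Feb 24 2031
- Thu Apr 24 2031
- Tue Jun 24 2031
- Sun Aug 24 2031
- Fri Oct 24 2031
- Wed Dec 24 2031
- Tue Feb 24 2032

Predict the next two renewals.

The day-of-month is always 24 (59, 61, 61, 61, 61, 62 days between events).
So this recurs on the 24th of every 2 months.
April 2032: Sat Apr 24 2032.
Next: June 2032 → Thu Jun 24 2032.

Sat Apr 24 2032, Thu Jun 24 2032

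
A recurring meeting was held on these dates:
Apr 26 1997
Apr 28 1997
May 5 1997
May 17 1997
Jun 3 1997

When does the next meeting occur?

Jun 25 1997

The spacing grows by 5 each time: 2, 7, 12, 17 days.
Next gap: 22 days. Jun 3 1997 + 22 days = Jun 25 1997.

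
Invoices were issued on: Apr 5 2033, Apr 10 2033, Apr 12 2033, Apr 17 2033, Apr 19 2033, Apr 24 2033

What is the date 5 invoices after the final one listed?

May 10 2033

The gap pattern 5, 2, 5, 2, 5 repeats every 2 events.
These are the Tuesdays and Sundays of each week.
The following Tuesday is Apr 26 2033.
Next Sunday: May 1 2033.
Next Tuesday: May 3 2033.
Next Sunday: May 8 2033.
The following Tuesday is May 10 2033.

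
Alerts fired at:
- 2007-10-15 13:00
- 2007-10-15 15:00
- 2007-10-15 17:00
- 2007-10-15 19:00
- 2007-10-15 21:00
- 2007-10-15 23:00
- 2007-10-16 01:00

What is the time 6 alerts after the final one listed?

2007-10-16 13:00

The interval is a steady 2 hours (2, 2, 2, 2, 2, 2).
2007-10-16 01:00 + 2 h = 2007-10-16 03:00.
2007-10-16 03:00 + 2 h = 2007-10-16 05:00.
2007-10-16 05:00 + 2 h = 2007-10-16 07:00.
2007-10-16 07:00 + 2 h = 2007-10-16 09:00.
2007-10-16 09:00 + 2 h = 2007-10-16 11:00.
2007-10-16 11:00 + 2 h = 2007-10-16 13:00.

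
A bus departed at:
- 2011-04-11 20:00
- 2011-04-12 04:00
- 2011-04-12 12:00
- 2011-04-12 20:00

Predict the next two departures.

Spacing: 8, 8, 8 h — constant 8 h.
2011-04-12 20:00 + 8 h = 2011-04-13 04:00.
2011-04-13 04:00 + 8 h = 2011-04-13 12:00.

2011-04-13 04:00, 2011-04-13 12:00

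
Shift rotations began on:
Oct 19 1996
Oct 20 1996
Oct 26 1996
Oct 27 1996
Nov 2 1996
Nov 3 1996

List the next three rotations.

Nov 9 1996, Nov 10 1996, Nov 16 1996

Gaps: 1, 6, 1, 6, 1 days — not constant, but cyclic with period 2.
The events fall on every Saturday and Sunday.
Next Saturday: Nov 9 1996.
Next Sunday: Nov 10 1996.
Next Saturday: Nov 16 1996.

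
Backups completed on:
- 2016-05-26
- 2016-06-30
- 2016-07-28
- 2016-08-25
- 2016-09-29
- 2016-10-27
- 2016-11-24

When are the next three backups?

All Thursdays; the gaps (35, 28, 28, 35, 28, 28) vary with month length.
This is the last Thursday of each month.
Last Thursday of December 2016: 2016-12-29.
January 2017 ends with Thursday 2017-01-26.
Last Thursday of February 2017: 2017-02-23.

2016-12-29, 2017-01-26, 2017-02-23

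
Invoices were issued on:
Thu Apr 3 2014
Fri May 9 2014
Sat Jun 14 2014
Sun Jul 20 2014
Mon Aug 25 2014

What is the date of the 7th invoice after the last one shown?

Mon May 4 2015

Gaps between consecutive events: 36, 36, 36, 36 days — a constant 36-day interval.
Mon Aug 25 2014 + 36 days = Tue Sep 30 2014.
Tue Sep 30 2014 + 36 days = Wed Nov 5 2014.
Wed Nov 5 2014 + 36 days = Thu Dec 11 2014.
Thu Dec 11 2014 + 36 days = Fri Jan 16 2015.
Fri Jan 16 2015 + 36 days = Sat Feb 21 2015.
Sat Feb 21 2015 + 36 days = Sun Mar 29 2015.
Sun Mar 29 2015 + 36 days = Mon May 4 2015.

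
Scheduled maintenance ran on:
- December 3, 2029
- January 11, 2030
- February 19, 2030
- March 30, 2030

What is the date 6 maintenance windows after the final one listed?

November 19, 2030

Every event comes 39 days after the last (39, 39, 39).
March 30, 2030 + 39 days = May 8, 2030.
May 8, 2030 + 39 days = June 16, 2030.
June 16, 2030 + 39 days = July 25, 2030.
July 25, 2030 + 39 days = September 2, 2030.
September 2, 2030 + 39 days = October 11, 2030.
October 11, 2030 + 39 days = November 19, 2030.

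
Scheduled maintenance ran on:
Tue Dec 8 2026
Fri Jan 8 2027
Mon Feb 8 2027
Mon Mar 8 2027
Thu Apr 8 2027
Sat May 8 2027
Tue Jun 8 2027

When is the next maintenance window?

Thu Jul 8 2027

The day-of-month is always 8 (31, 31, 28, 31, 30, 31 days between events).
So this recurs on the 8th of each month.
July 2027: Thu Jul 8 2027.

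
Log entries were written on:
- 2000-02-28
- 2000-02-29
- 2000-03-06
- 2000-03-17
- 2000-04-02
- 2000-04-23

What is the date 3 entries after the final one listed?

The spacing grows by 5 each time: 1, 6, 11, 16, 21 days.
Next gap: 26 days. 2000-04-23 + 26 days = 2000-05-19.
Next gap: 31 days. 2000-05-19 + 31 days = 2000-06-19.
Next gap: 36 days. 2000-06-19 + 36 days = 2000-07-25.

2000-07-25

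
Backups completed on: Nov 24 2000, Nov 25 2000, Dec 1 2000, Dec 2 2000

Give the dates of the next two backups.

Dec 8 2000, Dec 9 2000

Every event lands on a Friday or Saturday (gaps cycle 1, 6, 1).
So the schedule is: every Friday and Saturday.
The following Friday is Dec 8 2000.
Next Saturday: Dec 9 2000.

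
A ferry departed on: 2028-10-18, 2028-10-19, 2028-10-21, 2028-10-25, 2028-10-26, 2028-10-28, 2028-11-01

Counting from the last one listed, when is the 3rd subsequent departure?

The gap pattern 1, 2, 4, 1, 2, 4 repeats every 3 events.
These are the Wednesdays, Thursdays and Saturdays of each week.
The following Thursday is 2028-11-02.
Next Saturday: 2028-11-04.
The following Wednesday is 2028-11-08.

2028-11-08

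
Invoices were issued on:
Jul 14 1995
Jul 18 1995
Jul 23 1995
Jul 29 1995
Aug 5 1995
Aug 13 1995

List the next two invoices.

Intervals are 4, 5, 6, 7, 8 days — an arithmetic progression with common difference 1.
Next gap: 9 days. Aug 13 1995 + 9 days = Aug 22 1995.
Next gap: 10 days. Aug 22 1995 + 10 days = Sep 1 1995.

Aug 22 1995, Sep 1 1995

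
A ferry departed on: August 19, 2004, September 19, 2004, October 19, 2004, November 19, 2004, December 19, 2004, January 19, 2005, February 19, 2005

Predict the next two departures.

March 19, 2005; April 19, 2005

Each date is the 19th; the gaps (31, 30, 31, 30, 31, 31) track the month lengths.
The rule is the 19th of each month.
March 2005: March 19, 2005.
Next: April 2005 → April 19, 2005.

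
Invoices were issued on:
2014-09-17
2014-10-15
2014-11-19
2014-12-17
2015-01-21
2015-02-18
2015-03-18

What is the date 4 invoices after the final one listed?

These are Wednesdays at 28- or 35-day spacing (28, 35, 28, 35, 28, 28).
The pattern: 3rd Wednesday of the month.
3rd Wednesday of April 2015: 2015-04-15.
3rd Wednesday of May 2015: 2015-05-20.
June 2015 — 3rd Wednesday is 2015-06-17.
July 2015 — 3rd Wednesday is 2015-07-15.

2015-07-15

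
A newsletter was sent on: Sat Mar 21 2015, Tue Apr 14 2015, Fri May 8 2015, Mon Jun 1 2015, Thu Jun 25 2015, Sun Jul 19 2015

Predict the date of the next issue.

Wed Aug 12 2015

The spacing is 24, 24, 24, 24, 24 days — always 24 days.
Sun Jul 19 2015 + 24 days = Wed Aug 12 2015.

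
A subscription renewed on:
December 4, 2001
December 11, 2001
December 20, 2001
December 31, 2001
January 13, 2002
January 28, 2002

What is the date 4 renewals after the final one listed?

The spacing grows by 2 each time: 7, 9, 11, 13, 15 days.
Next gap: 17 days. January 28, 2002 + 17 days = February 14, 2002.
Next gap: 19 days. February 14, 2002 + 19 days = March 5, 2002.
Next gap: 21 days. March 5, 2002 + 21 days = March 26, 2002.
Next gap: 23 days. March 26, 2002 + 23 days = April 18, 2002.

April 18, 2002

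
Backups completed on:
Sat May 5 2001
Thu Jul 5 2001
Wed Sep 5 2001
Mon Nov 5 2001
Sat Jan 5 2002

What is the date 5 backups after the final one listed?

Gaps: 61, 62, 61, 61 days — not constant. Every event is on the 5th of the month.
Pattern: the 5th of every 2 months.
March 2002: Tue Mar 5 2002.
Next: May 2002 → Sun May 5 2002.
July 2002: Fri Jul 5 2002.
September 2002: Thu Sep 5 2002.
November 2002: Tue Nov 5 2002.

Tue Nov 5 2002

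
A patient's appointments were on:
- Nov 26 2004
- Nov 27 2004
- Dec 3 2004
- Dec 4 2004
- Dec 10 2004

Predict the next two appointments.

Dec 11 2004, Dec 17 2004

The gap pattern 1, 6, 1, 6 repeats every 2 events.
These are the Fridays and Saturdays of each week.
The following Saturday is Dec 11 2004.
The following Friday is Dec 17 2004.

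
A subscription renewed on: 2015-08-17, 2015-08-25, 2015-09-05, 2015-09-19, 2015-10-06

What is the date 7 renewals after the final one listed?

Gaps: 8, 11, 14, 17 days — each gap is 3 larger than the previous one.
Next gap: 20 days. 2015-10-06 + 20 days = 2015-10-26.
Next gap: 23 days. 2015-10-26 + 23 days = 2015-11-18.
Next gap: 26 days. 2015-11-18 + 26 days = 2015-12-14.
Next gap: 29 days. 2015-12-14 + 29 days = 2016-01-12.
Next gap: 32 days. 2016-01-12 + 32 days = 2016-02-13.
Next gap: 35 days. 2016-02-13 + 35 days = 2016-03-19.
Next gap: 38 days. 2016-03-19 + 38 days = 2016-04-26.

2016-04-26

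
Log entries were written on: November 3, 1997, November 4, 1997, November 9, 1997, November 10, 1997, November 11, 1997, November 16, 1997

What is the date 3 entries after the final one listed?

November 23, 1997

The gap pattern 1, 5, 1, 1, 5 repeats every 3 events.
These are the Mondays, Tuesdays and Sundays of each week.
Next Monday: November 17, 1997.
The following Tuesday is November 18, 1997.
Next Sunday: November 23, 1997.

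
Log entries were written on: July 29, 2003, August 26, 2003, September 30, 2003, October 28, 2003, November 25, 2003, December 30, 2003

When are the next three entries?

January 27, 2004; February 24, 2004; March 30, 2004

All Tuesdays; the gaps (28, 35, 28, 28, 35) vary with month length.
This is the last Tuesday of each month.
Last Tuesday of January 2004: January 27, 2004.
Last Tuesday of February 2004: February 24, 2004.
Last Tuesday of March 2004: March 30, 2004.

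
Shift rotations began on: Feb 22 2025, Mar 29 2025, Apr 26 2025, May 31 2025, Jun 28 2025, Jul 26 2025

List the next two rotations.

Aug 30 2025, Sep 27 2025

These are Saturdays with 35, 28, 35, 28, 28-day gaps.
Each is the final Saturday of its month — Mar 29 2025 is past the 28th, so '4th Saturday' doesn't fit.
Last Saturday of August 2025: Aug 30 2025.
September 2025 ends with Saturday Sep 27 2025.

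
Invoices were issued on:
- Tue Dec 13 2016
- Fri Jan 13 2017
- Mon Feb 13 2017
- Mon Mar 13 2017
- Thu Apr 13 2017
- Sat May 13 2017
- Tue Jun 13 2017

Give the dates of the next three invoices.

Gaps: 31, 31, 28, 31, 30, 31 days — not constant. Every event is on the 13th of the month.
Pattern: the 13th of each month.
Next: July 2017 → Thu Jul 13 2017.
Next: August 2017 → Sun Aug 13 2017.
September 2017: Wed Sep 13 2017.

Thu Jul 13 2017, Sun Aug 13 2017, Wed Sep 13 2017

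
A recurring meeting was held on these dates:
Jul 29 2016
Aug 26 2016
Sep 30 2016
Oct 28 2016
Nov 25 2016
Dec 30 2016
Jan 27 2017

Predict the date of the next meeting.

Feb 24 2017

These are Fridays with 28, 35, 28, 28, 35, 28-day gaps.
Each is the final Friday of its month — Jul 29 2016 is past the 28th, so '4th Friday' doesn't fit.
February 2017 ends with Friday Feb 24 2017.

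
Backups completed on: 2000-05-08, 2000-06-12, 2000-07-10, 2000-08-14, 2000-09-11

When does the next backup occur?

2000-10-09

These are Mondays at 28- or 35-day spacing (35, 28, 35, 28).
The pattern: 2nd Monday of the month.
2nd Monday of October 2000: 2000-10-09.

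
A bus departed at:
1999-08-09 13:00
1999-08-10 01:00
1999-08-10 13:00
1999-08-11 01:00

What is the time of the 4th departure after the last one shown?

Spacing: 12, 12, 12 h — constant 12 h.
1999-08-11 01:00 + 12 h = 1999-08-11 13:00.
1999-08-11 13:00 + 12 h = 1999-08-12 01:00.
1999-08-12 01:00 + 12 h = 1999-08-12 13:00.
1999-08-12 13:00 + 12 h = 1999-08-13 01:00.

1999-08-13 01:00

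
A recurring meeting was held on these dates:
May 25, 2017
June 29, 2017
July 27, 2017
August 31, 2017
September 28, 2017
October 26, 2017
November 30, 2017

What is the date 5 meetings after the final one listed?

April 26, 2018

Every date is a Thursday; gaps 35, 28, 35, 28, 28, 35 days.
Each is the last Thursday of its month (at least one falls on the 29th or later, ruling out '4th Thursday').
December 2017 ends with Thursday December 28, 2017.
January 2018 ends with Thursday January 25, 2018.
Last Thursday of February 2018: February 22, 2018.
Last Thursday of March 2018: March 29, 2018.
April 2018 ends with Thursday April 26, 2018.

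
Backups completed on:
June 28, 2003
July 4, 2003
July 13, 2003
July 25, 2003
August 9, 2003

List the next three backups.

The spacing grows by 3 each time: 6, 9, 12, 15 days.
Next gap: 18 days. August 9, 2003 + 18 days = August 27, 2003.
Next gap: 21 days. August 27, 2003 + 21 days = September 17, 2003.
Next gap: 24 days. September 17, 2003 + 24 days = October 11, 2003.

August 27, 2003; September 17, 2003; October 11, 2003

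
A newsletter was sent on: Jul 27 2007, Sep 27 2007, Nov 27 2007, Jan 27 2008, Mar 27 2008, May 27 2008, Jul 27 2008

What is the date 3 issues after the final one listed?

Each date is the 27th; the gaps (62, 61, 61, 60, 61, 61) track the month lengths.
The rule is the 27th of every 2 months.
September 2008: Sep 27 2008.
Next: November 2008 → Nov 27 2008.
January 2009: Jan 27 2009.

Jan 27 2009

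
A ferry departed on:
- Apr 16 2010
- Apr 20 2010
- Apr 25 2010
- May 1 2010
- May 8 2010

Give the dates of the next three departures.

May 16 2010, May 25 2010, Jun 4 2010

The spacing grows by 1 each time: 4, 5, 6, 7 days.
Next gap: 8 days. May 8 2010 + 8 days = May 16 2010.
Next gap: 9 days. May 16 2010 + 9 days = May 25 2010.
Next gap: 10 days. May 25 2010 + 10 days = Jun 4 2010.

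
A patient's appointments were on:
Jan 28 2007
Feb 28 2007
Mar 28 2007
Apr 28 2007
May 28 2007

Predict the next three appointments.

Jun 28 2007, Jul 28 2007, Aug 28 2007

The day-of-month is always 28 (31, 28, 31, 30 days between events).
So this recurs on the 28th of each month.
Next: June 2007 → Jun 28 2007.
Next: July 2007 → Jul 28 2007.
Next: August 2007 → Aug 28 2007.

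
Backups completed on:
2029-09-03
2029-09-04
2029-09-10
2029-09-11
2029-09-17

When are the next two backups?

Every event lands on a Monday or Tuesday (gaps cycle 1, 6, 1, 6).
So the schedule is: every Monday and Tuesday.
The following Tuesday is 2029-09-18.
Next Monday: 2029-09-24.

2029-09-18, 2029-09-24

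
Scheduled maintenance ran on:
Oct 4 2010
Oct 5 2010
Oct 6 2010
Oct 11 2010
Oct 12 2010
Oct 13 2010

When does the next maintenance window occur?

Every event lands on a Monday or Tuesday or Wednesday (gaps cycle 1, 1, 5, 1, 1).
So the schedule is: every Monday, Tuesday and Wednesday.
The following Monday is Oct 18 2010.

Oct 18 2010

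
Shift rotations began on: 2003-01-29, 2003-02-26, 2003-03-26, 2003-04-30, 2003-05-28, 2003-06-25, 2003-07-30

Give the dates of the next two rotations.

2003-08-27, 2003-09-24

All Wednesdays; the gaps (28, 28, 35, 28, 28, 35) vary with month length.
This is the last Wednesday of each month.
August 2003 ends with Wednesday 2003-08-27.
September 2003 ends with Wednesday 2003-09-24.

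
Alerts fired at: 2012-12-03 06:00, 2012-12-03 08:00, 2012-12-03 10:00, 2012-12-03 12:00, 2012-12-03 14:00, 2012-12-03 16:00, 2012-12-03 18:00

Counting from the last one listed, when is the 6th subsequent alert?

2012-12-04 06:00

Spacing: 2, 2, 2, 2, 2, 2 h — constant 2 h.
2012-12-03 18:00 + 2 h = 2012-12-03 20:00.
2012-12-03 20:00 + 2 h = 2012-12-03 22:00.
2012-12-03 22:00 + 2 h = 2012-12-04 00:00.
2012-12-04 00:00 + 2 h = 2012-12-04 02:00.
2012-12-04 02:00 + 2 h = 2012-12-04 04:00.
2012-12-04 04:00 + 2 h = 2012-12-04 06:00.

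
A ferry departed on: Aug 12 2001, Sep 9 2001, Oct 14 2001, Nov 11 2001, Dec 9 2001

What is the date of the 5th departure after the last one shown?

May 12 2002

These are Sundays at 28- or 35-day spacing (28, 35, 28, 28).
The pattern: 2nd Sunday of the month.
2nd Sunday of January 2002: Jan 13 2002.
2nd Sunday of February 2002: Feb 10 2002.
March 2002 — 2nd Sunday is Mar 10 2002.
April 2002 — 2nd Sunday is Apr 14 2002.
May 2002 — 2nd Sunday is May 12 2002.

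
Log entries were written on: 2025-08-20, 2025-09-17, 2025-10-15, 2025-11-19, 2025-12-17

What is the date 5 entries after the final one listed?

2026-05-20

Gaps: 28, 28, 35, 28 days — a mix of 28 and 35. Every date is a Wednesday.
Each is the 3rd Wednesday of its month.
January 2026 — 3rd Wednesday is 2026-01-21.
3rd Wednesday of February 2026: 2026-02-18.
3rd Wednesday of March 2026: 2026-03-18.
April 2026 — 3rd Wednesday is 2026-04-15.
May 2026 — 3rd Wednesday is 2026-05-20.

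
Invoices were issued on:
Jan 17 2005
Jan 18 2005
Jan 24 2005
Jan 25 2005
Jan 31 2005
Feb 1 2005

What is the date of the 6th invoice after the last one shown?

The gap pattern 1, 6, 1, 6, 1 repeats every 2 events.
These are the Mondays and Tuesdays of each week.
Next Monday: Feb 7 2005.
The following Tuesday is Feb 8 2005.
Next Monday: Feb 14 2005.
The following Tuesday is Feb 15 2005.
Next Monday: Feb 21 2005.
Next Tuesday: Feb 22 2005.

Feb 22 2005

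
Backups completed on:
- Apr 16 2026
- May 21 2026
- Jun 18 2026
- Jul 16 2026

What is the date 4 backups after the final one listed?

Gaps: 35, 28, 28 days — a mix of 28 and 35. Every date is a Thursday.
Each is the 3rd Thursday of its month.
August 2026 — 3rd Thursday is Aug 20 2026.
September 2026 — 3rd Thursday is Sep 17 2026.
October 2026 — 3rd Thursday is Oct 15 2026.
3rd Thursday of November 2026: Nov 19 2026.

Nov 19 2026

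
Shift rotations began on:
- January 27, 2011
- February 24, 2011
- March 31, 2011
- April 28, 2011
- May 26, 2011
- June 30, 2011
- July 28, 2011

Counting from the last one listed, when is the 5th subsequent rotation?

These are Thursdays with 28, 35, 28, 28, 35, 28-day gaps.
Each is the final Thursday of its month — March 31, 2011 is past the 28th, so '4th Thursday' doesn't fit.
Last Thursday of August 2011: August 25, 2011.
September 2011 ends with Thursday September 29, 2011.
October 2011 ends with Thursday October 27, 2011.
November 2011 ends with Thursday November 24, 2011.
December 2011 ends with Thursday December 29, 2011.

December 29, 2011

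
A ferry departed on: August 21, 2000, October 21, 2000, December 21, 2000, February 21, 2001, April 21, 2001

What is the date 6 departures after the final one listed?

April 21, 2002

Gaps: 61, 61, 62, 59 days — not constant. Every event is on the 21st of the month.
Pattern: the 21st of every 2 months.
Next: June 2001 → June 21, 2001.
August 2001: August 21, 2001.
October 2001: October 21, 2001.
December 2001: December 21, 2001.
February 2002: February 21, 2002.
Next: April 2002 → April 21, 2002.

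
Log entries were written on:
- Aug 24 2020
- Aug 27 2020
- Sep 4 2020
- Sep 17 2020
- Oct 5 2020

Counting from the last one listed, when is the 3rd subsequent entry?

Dec 28 2020

Intervals are 3, 8, 13, 18 days — an arithmetic progression with common difference 5.
Next gap: 23 days. Oct 5 2020 + 23 days = Oct 28 2020.
Next gap: 28 days. Oct 28 2020 + 28 days = Nov 25 2020.
Next gap: 33 days. Nov 25 2020 + 33 days = Dec 28 2020.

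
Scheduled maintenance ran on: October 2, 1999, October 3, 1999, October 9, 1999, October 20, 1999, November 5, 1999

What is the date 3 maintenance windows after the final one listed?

January 22, 2000

The spacing grows by 5 each time: 1, 6, 11, 16 days.
Next gap: 21 days. November 5, 1999 + 21 days = November 26, 1999.
Next gap: 26 days. November 26, 1999 + 26 days = December 22, 1999.
Next gap: 31 days. December 22, 1999 + 31 days = January 22, 2000.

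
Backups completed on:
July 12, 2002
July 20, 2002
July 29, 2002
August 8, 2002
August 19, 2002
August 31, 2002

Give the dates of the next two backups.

September 13, 2002; September 27, 2002

Intervals are 8, 9, 10, 11, 12 days — an arithmetic progression with common difference 1.
Next gap: 13 days. August 31, 2002 + 13 days = September 13, 2002.
Next gap: 14 days. September 13, 2002 + 14 days = September 27, 2002.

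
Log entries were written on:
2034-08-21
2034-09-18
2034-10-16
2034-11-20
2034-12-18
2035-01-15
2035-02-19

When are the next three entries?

All dates are Mondays, 28, 28, 35, 28, 28, 35 days apart.
Specifically, the 3rd Monday of each month.
March 2035 — 3rd Monday is 2035-03-19.
3rd Monday of April 2035: 2035-04-16.
3rd Monday of May 2035: 2035-05-21.

2035-03-19, 2035-04-16, 2035-05-21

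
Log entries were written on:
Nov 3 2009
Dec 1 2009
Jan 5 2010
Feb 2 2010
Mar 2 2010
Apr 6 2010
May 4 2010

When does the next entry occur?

All dates are Tuesdays, 28, 35, 28, 28, 35, 28 days apart.
Specifically, the 1st Tuesday of each month.
1st Tuesday of June 2010: Jun 1 2010.

Jun 1 2010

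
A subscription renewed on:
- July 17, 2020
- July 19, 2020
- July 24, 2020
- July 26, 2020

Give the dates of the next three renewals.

Gaps: 2, 5, 2 days — not constant, but cyclic with period 2.
The events fall on every Friday and Sunday.
The following Friday is July 31, 2020.
Next Sunday: August 2, 2020.
Next Friday: August 7, 2020.

July 31, 2020; August 2, 2020; August 7, 2020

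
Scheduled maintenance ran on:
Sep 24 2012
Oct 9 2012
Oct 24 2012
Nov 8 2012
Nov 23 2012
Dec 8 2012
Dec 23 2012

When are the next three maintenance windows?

Gaps between consecutive events: 15, 15, 15, 15, 15, 15 days — a constant 15-day interval.
Dec 23 2012 + 15 days = Jan 7 2013.
Jan 7 2013 + 15 days = Jan 22 2013.
Jan 22 2013 + 15 days = Feb 6 2013.

Jan 7 2013, Jan 22 2013, Feb 6 2013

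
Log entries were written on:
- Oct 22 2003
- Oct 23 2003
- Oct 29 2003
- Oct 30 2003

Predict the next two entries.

Every event lands on a Wednesday or Thursday (gaps cycle 1, 6, 1).
So the schedule is: every Wednesday and Thursday.
Next Wednesday: Nov 5 2003.
Next Thursday: Nov 6 2003.

Nov 5 2003, Nov 6 2003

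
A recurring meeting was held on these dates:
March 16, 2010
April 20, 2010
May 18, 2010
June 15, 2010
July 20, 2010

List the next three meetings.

These are Tuesdays at 28- or 35-day spacing (35, 28, 28, 35).
The pattern: 3rd Tuesday of the month.
3rd Tuesday of August 2010: August 17, 2010.
3rd Tuesday of September 2010: September 21, 2010.
3rd Tuesday of October 2010: October 19, 2010.

August 17, 2010; September 21, 2010; October 19, 2010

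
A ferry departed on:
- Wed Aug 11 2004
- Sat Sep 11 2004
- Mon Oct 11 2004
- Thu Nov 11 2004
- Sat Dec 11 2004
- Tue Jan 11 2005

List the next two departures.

Gaps: 31, 30, 31, 30, 31 days — not constant. Every event is on the 11th of the month.
Pattern: the 11th of each month.
Next: February 2005 → Fri Feb 11 2005.
March 2005: Fri Mar 11 2005.

Fri Feb 11 2005, Fri Mar 11 2005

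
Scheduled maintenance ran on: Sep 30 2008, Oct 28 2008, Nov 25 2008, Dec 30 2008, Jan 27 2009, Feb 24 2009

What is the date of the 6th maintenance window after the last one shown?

Aug 25 2009

These are Tuesdays with 28, 28, 35, 28, 28-day gaps.
Each is the final Tuesday of its month — Sep 30 2008 is past the 28th, so '4th Tuesday' doesn't fit.
Last Tuesday of March 2009: Mar 31 2009.
Last Tuesday of April 2009: Apr 28 2009.
Last Tuesday of May 2009: May 26 2009.
June 2009 ends with Tuesday Jun 30 2009.
July 2009 ends with Tuesday Jul 28 2009.
August 2009 ends with Tuesday Aug 25 2009.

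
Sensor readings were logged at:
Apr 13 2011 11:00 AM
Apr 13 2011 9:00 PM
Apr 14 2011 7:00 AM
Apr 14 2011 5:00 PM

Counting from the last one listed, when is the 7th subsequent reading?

Gaps: 10, 10, 10 hours — each event is 10 hours after the previous one.
Apr 14 2011 5:00 PM + 10 h = Apr 15 2011 3:00 AM.
Apr 15 2011 3:00 AM + 10 h = Apr 15 2011 1:00 PM.
Apr 15 2011 1:00 PM + 10 h = Apr 15 2011 11:00 PM.
Apr 15 2011 11:00 PM + 10 h = Apr 16 2011 9:00 AM.
Apr 16 2011 9:00 AM + 10 h = Apr 16 2011 7:00 PM.
Apr 16 2011 7:00 PM + 10 h = Apr 17 2011 5:00 AM.
Apr 17 2011 5:00 AM + 10 h = Apr 17 2011 3:00 PM.

Apr 17 2011 3:00 PM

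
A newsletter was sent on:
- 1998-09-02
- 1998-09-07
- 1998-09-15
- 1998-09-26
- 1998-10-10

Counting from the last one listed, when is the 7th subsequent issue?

1999-04-10

Intervals are 5, 8, 11, 14 days — an arithmetic progression with common difference 3.
Next gap: 17 days. 1998-10-10 + 17 days = 1998-10-27.
Next gap: 20 days. 1998-10-27 + 20 days = 1998-11-16.
Next gap: 23 days. 1998-11-16 + 23 days = 1998-12-09.
Next gap: 26 days. 1998-12-09 + 26 days = 1999-01-04.
Next gap: 29 days. 1999-01-04 + 29 days = 1999-02-02.
Next gap: 32 days. 1999-02-02 + 32 days = 1999-03-06.
Next gap: 35 days. 1999-03-06 + 35 days = 1999-04-10.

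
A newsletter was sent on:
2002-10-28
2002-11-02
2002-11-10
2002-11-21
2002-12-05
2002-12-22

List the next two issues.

Gaps: 5, 8, 11, 14, 17 days — each gap is 3 larger than the previous one.
Next gap: 20 days. 2002-12-22 + 20 days = 2003-01-11.
Next gap: 23 days. 2003-01-11 + 23 days = 2003-02-03.

2003-01-11, 2003-02-03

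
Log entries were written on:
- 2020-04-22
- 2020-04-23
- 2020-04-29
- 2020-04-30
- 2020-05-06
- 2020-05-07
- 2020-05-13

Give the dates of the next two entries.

2020-05-14, 2020-05-20

Every event lands on a Wednesday or Thursday (gaps cycle 1, 6, 1, 6, 1, 6).
So the schedule is: every Wednesday and Thursday.
The following Thursday is 2020-05-14.
Next Wednesday: 2020-05-20.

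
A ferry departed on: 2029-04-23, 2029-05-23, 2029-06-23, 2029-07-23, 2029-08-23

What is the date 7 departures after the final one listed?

Each date is the 23rd; the gaps (30, 31, 30, 31) track the month lengths.
The rule is the 23rd of each month.
Next: September 2029 → 2029-09-23.
Next: October 2029 → 2029-10-23.
November 2029: 2029-11-23.
December 2029: 2029-12-23.
January 2030: 2030-01-23.
Next: February 2030 → 2030-02-23.
Next: March 2030 → 2030-03-23.

2030-03-23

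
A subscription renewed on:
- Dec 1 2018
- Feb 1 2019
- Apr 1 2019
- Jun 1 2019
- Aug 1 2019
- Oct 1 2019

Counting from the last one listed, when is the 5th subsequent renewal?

Each date is the 1st; the gaps (62, 59, 61, 61, 61) track the month lengths.
The rule is the 1st of every 2 months.
December 2019: Dec 1 2019.
February 2020: Feb 1 2020.
Next: April 2020 → Apr 1 2020.
Next: June 2020 → Jun 1 2020.
Next: August 2020 → Aug 1 2020.

Aug 1 2020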